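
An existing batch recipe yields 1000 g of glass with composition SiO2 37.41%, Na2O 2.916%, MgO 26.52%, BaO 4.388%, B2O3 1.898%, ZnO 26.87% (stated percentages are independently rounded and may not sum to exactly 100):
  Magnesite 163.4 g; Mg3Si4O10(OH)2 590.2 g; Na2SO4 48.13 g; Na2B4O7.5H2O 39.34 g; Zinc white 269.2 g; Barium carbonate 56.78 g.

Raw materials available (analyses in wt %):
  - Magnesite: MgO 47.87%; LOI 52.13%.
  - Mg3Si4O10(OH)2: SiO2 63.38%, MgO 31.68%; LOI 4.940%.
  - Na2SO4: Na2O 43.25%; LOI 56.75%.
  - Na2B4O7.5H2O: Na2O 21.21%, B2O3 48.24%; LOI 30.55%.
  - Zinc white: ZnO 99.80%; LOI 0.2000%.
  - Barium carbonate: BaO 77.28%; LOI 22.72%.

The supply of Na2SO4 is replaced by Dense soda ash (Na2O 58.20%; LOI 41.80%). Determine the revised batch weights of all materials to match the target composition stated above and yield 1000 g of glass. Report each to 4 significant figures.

Revised batch per 1000 g glass:
  Magnesite: 163.4 g
  Mg3Si4O10(OH)2: 590.2 g
  Dense soda ash: 35.76 g
  Na2B4O7.5H2O: 39.34 g
  Zinc white: 269.2 g
  Barium carbonate: 56.78 g
Total batch = 1155 g; LOI loss = 154.7 g

All internal work keeps full float precision through every step; values along the way are displayed, rounded to 4 significant digits, in the printout; each reported number sees exactly one rounding. The derived quantities (the six compositions, yield, net glass mass, the totals, ignition loss) are rebuilt starting from the weights for 1000 g of glass in full float precision, as written in the question or the answer.
The oxide mass targets at 1000 g glass:
  SiO2: 37.41% × 1000 = 374.1 g
  Na2O: 2.916% × 1000 = 29.16 g
  MgO: 26.52% × 1000 = 265.2 g
  BaO: 4.388% × 1000 = 43.88 g
  B2O3: 1.898% × 1000 = 18.98 g
  ZnO: 26.87% × 1000 = 268.7 g
Sums-versus-targets review working from each reported weight, per the basis as stated (each sum matches its target mass exact up to rounding of places):
  SiO2: 590.2·0.6338 = 374.1 g (target 374.1 g)
  Na2O: 35.76·0.5820 + 39.34·0.2121 = 29.16 g (target 29.16 g)
  MgO: 163.4·0.4787 + 590.2·0.3168 = 265.2 g (target 265.2 g)
  BaO: 56.78·0.7728 = 43.88 g (target 43.88 g)
  B2O3: 39.34·0.4824 = 18.98 g (target 18.98 g)
  ZnO: 269.2·0.9980 = 268.7 g (target 268.7 g)
Glass mass check: batch Σ − ignition loss = 999.9 g (oxide target masses add up to 1000 g; stated basis 1000 g — deltas are rounding alone).
Summing the batch: Σ batch = 1155 g; LOI removed, Σ of batch·LOI: 154.7 g; yield: glass divided by total = 86.60%.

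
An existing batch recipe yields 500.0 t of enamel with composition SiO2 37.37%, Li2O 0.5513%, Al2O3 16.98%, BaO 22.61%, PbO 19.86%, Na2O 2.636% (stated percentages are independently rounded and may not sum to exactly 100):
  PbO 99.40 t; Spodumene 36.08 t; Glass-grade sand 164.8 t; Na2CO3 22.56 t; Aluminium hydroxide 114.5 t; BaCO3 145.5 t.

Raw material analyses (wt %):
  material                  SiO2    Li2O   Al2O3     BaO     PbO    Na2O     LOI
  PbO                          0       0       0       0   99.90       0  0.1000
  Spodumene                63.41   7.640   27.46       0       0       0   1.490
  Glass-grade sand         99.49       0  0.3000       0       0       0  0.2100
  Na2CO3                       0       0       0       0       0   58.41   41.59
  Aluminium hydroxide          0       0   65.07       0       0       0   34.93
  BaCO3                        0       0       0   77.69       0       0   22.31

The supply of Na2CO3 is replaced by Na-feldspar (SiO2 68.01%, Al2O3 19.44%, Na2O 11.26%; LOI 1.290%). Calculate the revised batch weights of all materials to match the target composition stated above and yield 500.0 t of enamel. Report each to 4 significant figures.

Intermediates appear, rounded to four significant digits, in the working — every computation holds exact precision through every step; exactly one rounding is applied to every reported result — derived quantities are rebuilt from the batch weights at 500.0 t of glass in exact precision (net glass mass, LOI, six oxide percentages, the yield, totals) as quoted within question or answer.
Oxide-by-oxide targets in 500.0 t enamel:
  SiO2: 37.37% × 500.0 = 186.8 t
  Li2O: 0.5513% × 500.0 = 2.757 t
  Al2O3: 16.98% × 500.0 = 84.90 t
  BaO: 22.61% × 500.0 = 113.0 t
  PbO: 19.86% × 500.0 = 99.30 t
  Na2O: 2.636% × 500.0 = 13.18 t
Mass-balance tally per oxide with the batch weights as given, relative to the basis at hand (every target is met by its sum inside rounding margins):
  SiO2: 36.08·0.6341 + 84.80·0.9949 + 117.1·0.6801 = 186.9 t (target 186.8 t)
  Li2O: 36.08·0.07640 = 2.757 t (target 2.757 t)
  Al2O3: 36.08·0.2746 + 84.80·0.003000 + 117.1·0.1944 + 79.89·0.6507 = 84.91 t (target 84.90 t)
  BaO: 145.5·0.7769 = 113.0 t (target 113.0 t)
  PbO: 99.40·0.9990 = 99.30 t (target 99.30 t)
  Na2O: 117.1·0.1126 = 13.19 t (target 13.18 t)
Glass mass check: Σ batch − LOI loss = 500.1 t (the targets, summed, come to 500.0 t; the stated basis being 500.0 t — a pure rounding effect).
Adding the batch up: Σ batch = 562.8 t; loss to ignition Σ batch·LOI = 62.69 t; as yield: glass ÷ batch → 88.86%.

Revised batch per 500.0 t enamel:
  PbO: 99.40 t
  Spodumene: 36.08 t
  Glass-grade sand: 84.80 t
  Na-feldspar: 117.1 t
  Aluminium hydroxide: 79.89 t
  BaCO3: 145.5 t
Total batch = 562.8 t; LOI loss = 62.69 t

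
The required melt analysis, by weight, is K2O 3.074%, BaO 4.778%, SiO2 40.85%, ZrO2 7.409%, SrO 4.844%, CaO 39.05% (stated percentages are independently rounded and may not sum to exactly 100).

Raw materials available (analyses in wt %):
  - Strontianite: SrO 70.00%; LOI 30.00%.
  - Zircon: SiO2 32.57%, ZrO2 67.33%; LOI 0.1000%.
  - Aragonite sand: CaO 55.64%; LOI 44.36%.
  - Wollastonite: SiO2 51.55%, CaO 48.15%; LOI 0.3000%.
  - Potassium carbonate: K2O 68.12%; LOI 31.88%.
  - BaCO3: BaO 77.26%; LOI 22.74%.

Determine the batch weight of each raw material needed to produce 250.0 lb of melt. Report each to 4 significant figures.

All arithmetic keeps exact precision all the way through — the intermediate values are shown with 4-significant-digit rounding within the worked lines — every reported result receives exactly one rounding — all derived quantities (yield, six oxide percentages, totals, net glass mass, LOI) are recomputed at exact precision using the weight values at 250.0 lb of glass, as written in problem or answer.
Target oxide masses per 250.0 lb melt:
  K2O: 3.074% × 250.0 = 7.685 lb
  BaO: 4.778% × 250.0 = 11.94 lb
  SiO2: 40.85% × 250.0 = 102.1 lb
  ZrO2: 7.409% × 250.0 = 18.52 lb
  SrO: 4.844% × 250.0 = 12.11 lb
  CaO: 39.05% × 250.0 = 97.62 lb
Per-oxide balance check given the weights on record, under the basis named above (delivered sums recover each target inside rounding margins):
  K2O: 11.28·0.6812 = 7.684 lb (target 7.685 lb)
  BaO: 15.46·0.7726 = 11.94 lb (target 11.94 lb)
  SiO2: 27.51·0.3257 + 180.7·0.5155 = 102.1 lb (target 102.1 lb)
  ZrO2: 27.51·0.6733 = 18.52 lb (target 18.52 lb)
  SrO: 17.30·0.7000 = 12.11 lb (target 12.11 lb)
  CaO: 19.06·0.5564 + 180.7·0.4815 = 97.61 lb (target 97.62 lb)
Consistency of the glass mass: total charge less LOI = 250.0 lb (oxide target masses add up to 250.0 lb; the stated basis being 250.0 lb — any gap is answer rounding).
Total batch = Σ batch = 271.3 lb; loss to ignition Σ batch·LOI = 21.33 lb; the yield ratio, glass ÷ batch: 92.14%.

Batch per 250.0 lb melt:
  Strontianite: 17.30 lb
  Zircon: 27.51 lb
  Aragonite sand: 19.06 lb
  Wollastonite: 180.7 lb
  Potassium carbonate: 11.28 lb
  BaCO3: 15.46 lb
Total batch = 271.3 lb; LOI loss = 21.33 lb; yield = 92.14%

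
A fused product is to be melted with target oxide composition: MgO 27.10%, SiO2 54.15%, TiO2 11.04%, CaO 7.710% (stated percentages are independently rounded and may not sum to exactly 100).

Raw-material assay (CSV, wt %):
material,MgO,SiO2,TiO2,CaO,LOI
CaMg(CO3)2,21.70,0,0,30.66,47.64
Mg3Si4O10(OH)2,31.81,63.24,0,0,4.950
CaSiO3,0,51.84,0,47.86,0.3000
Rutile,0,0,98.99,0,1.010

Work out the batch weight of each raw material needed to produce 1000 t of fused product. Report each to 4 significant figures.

Every computation keeps full precision throughout — working values are displayed, with 4-significant-digit rounding, in the printout; a single rounding produces each reported result. All derived quantities are recomputed from the weighed amounts on 1000 t of glass at full precision (the totals, yield, the four compositions, glass mass, LOI) as they appear in the problem or answer text.
Target masses of each oxide per 1000 t fused product:
  MgO: 27.10% × 1000 = 271.0 t
  SiO2: 54.15% × 1000 = 541.5 t
  TiO2: 11.04% × 1000 = 110.4 t
  CaO: 7.710% × 1000 = 77.10 t
Balance tally, oxide-wise, working from each reported weight, under the basis named above (delivered sums recover each target up to rounding of the answer):
  MgO: 105.8·0.2170 + 779.8·0.3181 = 271.0 t (target 271.0 t)
  SiO2: 779.8·0.6324 + 93.32·0.5184 = 541.5 t (target 541.5 t)
  TiO2: 111.5·0.9899 = 110.4 t (target 110.4 t)
  CaO: 105.8·0.3066 + 93.32·0.4786 = 77.10 t (target 77.10 t)
The glass-mass cross-check: batch Σ − ignition loss = 1000 t (oxide target masses add up to 1000 t; stated basis 1000 t — deltas are rounding alone).
Batch total: Σ batch = 1090 t; LOI removed, Σ of batch·LOI: 90.41 t; yield, glass over the total, = 91.71%.

Batch per 1000 t fused product:
  CaMg(CO3)2: 105.8 t
  Mg3Si4O10(OH)2: 779.8 t
  CaSiO3: 93.32 t
  Rutile: 111.5 t
Total batch = 1090 t; LOI loss = 90.41 t; yield = 91.71%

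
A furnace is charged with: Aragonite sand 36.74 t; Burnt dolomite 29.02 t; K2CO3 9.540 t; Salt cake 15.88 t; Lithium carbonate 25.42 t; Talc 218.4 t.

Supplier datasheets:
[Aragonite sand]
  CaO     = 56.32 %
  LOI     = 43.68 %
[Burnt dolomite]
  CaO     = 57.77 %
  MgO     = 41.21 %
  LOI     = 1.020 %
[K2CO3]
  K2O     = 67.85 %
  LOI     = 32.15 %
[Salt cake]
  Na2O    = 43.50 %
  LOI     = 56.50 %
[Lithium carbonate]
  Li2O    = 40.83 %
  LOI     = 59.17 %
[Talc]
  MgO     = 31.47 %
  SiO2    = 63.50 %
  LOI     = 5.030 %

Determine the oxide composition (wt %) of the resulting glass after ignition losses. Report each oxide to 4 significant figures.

All internal work maintains full float precision in every operation. Values along the way are displayed rounded to four significant figures in the working. Every reported value includes exactly one rounding; derived quantities are computed from the batch weights for 280.6 t of glass at exact precision (the yield, LOI, glass mass, the six compositions, totals) exactly as shown in the problem or answer text.
Per-oxide mass from batch:
  K2O: 9.540·0.6785 = 6.473 t
  CaO: 36.74·0.5632 + 29.02·0.5777 = 37.46 t
  MgO: 29.02·0.4121 + 218.4·0.3147 = 80.69 t
  Na2O: 15.88·0.4350 = 6.908 t
  SiO2: 218.4·0.6350 = 138.7 t
  Li2O: 25.42·0.4083 = 10.38 t
LOI: 36.74·0.4368 + 29.02·0.01020 + 9.540·0.3215 + 15.88·0.5650 + 25.42·0.5917 + 218.4·0.05030 = 54.41 t
Glass = total batch minus LOI = 335.0 − 54.41 = 280.6 t (consistent with Σ oxide mass)
each wt % is 100 × oxide ÷ glass

Glass mass = 280.6 t (batch 335.0 − LOI 54.41).
Composition: K2O 2.307%, CaO 13.35%, MgO 28.76%, Na2O 2.462%, SiO2 49.43%, Li2O 3.699%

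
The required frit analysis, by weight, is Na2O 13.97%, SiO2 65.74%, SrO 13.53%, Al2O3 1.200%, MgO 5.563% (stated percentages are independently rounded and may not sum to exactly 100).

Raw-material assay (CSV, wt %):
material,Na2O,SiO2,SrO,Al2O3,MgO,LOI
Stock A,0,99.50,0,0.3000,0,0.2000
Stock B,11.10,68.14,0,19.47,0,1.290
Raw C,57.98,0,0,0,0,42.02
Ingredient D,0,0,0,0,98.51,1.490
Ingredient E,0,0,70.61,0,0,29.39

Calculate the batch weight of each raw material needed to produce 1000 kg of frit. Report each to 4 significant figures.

Batch per 1000 kg frit:
  Stock A: 625.1 kg
  Stock B: 52.00 kg
  Raw C: 231.0 kg
  Ingredient D: 56.47 kg
  Ingredient E: 191.6 kg
Total batch = 1156 kg; LOI loss = 156.1 kg; yield = 86.50%

The whole derivation holds full float precision all the way through — values along the way appear rounded to four significant digits alongside each step — exactly one rounding lands on every reported number; all derived quantities, which include yield, net glass mass, ignition loss, the totals, the five compositions, are computed in full precision, exactly as shown in question or answer, from the batch weights on 1000 kg of glass.
Target masses of each oxide per 1000 kg frit:
  Na2O: 13.97% × 1000 = 139.7 kg
  SiO2: 65.74% × 1000 = 657.4 kg
  SrO: 13.53% × 1000 = 135.3 kg
  Al2O3: 1.200% × 1000 = 12.00 kg
  MgO: 5.563% × 1000 = 55.63 kg
Verifying the oxide balance applying the batch weights above, on the stated basis (summed amounts equal target values inside rounding margins):
  Na2O: 52.00·0.1110 + 231.0·0.5798 = 139.7 kg (target 139.7 kg)
  SiO2: 625.1·0.9950 + 52.00·0.6814 = 657.4 kg (target 657.4 kg)
  SrO: 191.6·0.7061 = 135.3 kg (target 135.3 kg)
  Al2O3: 625.1·0.003000 + 52.00·0.1947 = 12.00 kg (target 12.00 kg)
  MgO: 56.47·0.9851 = 55.63 kg (target 55.63 kg)
Mass balance on the glass: batch total minus LOI = 1000 kg (the Σ of target masses is 1000 kg; stated basis 1000 kg — deltas are rounding alone).
Whole-batch sum: Σ batch = 1156 kg; loss to ignition Σ batch·LOI = 156.1 kg; as yield: glass ÷ batch → 86.50%.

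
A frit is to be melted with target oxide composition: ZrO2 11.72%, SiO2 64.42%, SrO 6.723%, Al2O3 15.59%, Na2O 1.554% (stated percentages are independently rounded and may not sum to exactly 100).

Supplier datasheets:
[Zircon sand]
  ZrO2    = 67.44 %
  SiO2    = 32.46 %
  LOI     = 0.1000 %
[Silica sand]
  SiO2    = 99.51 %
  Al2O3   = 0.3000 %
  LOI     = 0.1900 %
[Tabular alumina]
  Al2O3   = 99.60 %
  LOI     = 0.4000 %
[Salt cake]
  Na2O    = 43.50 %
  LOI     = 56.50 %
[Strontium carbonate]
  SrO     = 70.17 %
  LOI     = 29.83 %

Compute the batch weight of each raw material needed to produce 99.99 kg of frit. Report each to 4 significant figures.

Intermediates are displayed, with 4-significant-digit rounding, within the worked lines. Each numeric step holds full float precision in every operation — every reported number takes just one rounding — derived quantities (LOI, net glass mass, the five compositions, totals, the yield) are re-derived in exact precision from the batch weights on 99.99 kg of glass, exactly as shown in the problem or answer text.
Oxide-by-oxide targets in 99.99 kg frit:
  ZrO2: 11.72% × 99.99 = 11.72 kg
  SiO2: 64.42% × 99.99 = 64.41 kg
  SrO: 6.723% × 99.99 = 6.722 kg
  Al2O3: 15.59% × 99.99 = 15.59 kg
  Na2O: 1.554% × 99.99 = 1.554 kg
Per-oxide balance check on the weights just shown, against the basis in use (delivered sums recover each target up to rounding of the answer):
  ZrO2: 17.38·0.6744 = 11.72 kg (target 11.72 kg)
  SiO2: 17.38·0.3246 + 59.06·0.9951 = 64.41 kg (target 64.41 kg)
  SrO: 9.580·0.7017 = 6.722 kg (target 6.722 kg)
  Al2O3: 59.06·0.003000 + 15.47·0.9960 = 15.59 kg (target 15.59 kg)
  Na2O: 3.572·0.4350 = 1.554 kg (target 1.554 kg)
Glass mass check: batch total minus LOI = 99.99 kg (targets for the oxides total 100.0 kg; the stated basis being 99.99 kg — deltas are rounding alone).
Summing the batch: Σ batch = 105.1 kg; loss to ignition Σ batch·LOI = 5.067 kg; the yield ratio, glass ÷ batch: 95.18%.

Batch per 99.99 kg frit:
  Zircon sand: 17.38 kg
  Silica sand: 59.06 kg
  Tabular alumina: 15.47 kg
  Salt cake: 3.572 kg
  Strontium carbonate: 9.580 kg
Total batch = 105.1 kg; LOI loss = 5.067 kg; yield = 95.18%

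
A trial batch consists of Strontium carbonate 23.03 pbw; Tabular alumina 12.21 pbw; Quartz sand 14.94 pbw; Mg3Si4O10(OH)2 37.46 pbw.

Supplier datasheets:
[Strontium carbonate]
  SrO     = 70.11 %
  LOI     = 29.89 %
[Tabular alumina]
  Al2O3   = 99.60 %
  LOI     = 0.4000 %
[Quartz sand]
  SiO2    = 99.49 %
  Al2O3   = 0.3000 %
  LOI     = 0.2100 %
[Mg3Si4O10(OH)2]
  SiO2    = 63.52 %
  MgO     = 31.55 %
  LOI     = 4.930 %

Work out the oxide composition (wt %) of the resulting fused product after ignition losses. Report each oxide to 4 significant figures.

Mid-chain values are displayed, with 4-significant-figure rounding, in the working. All internal work keeps exact precision at each step; each reported result is rounded just once. All derived quantities, which include ignition loss, the totals, net glass mass, four oxide percentages, the yield, are rebuilt at exact precision, as written in question or answer, from the weighed amounts for 78.83 pbw of glass.
Delivered oxide masses:
  SiO2: 14.94·0.9949 + 37.46·0.6352 = 38.66 pbw
  SrO: 23.03·0.7011 = 16.15 pbw
  MgO: 37.46·0.3155 = 11.82 pbw
  Al2O3: 12.21·0.9960 + 14.94·0.003000 = 12.21 pbw
LOI: 23.03·0.2989 + 12.21·0.004000 + 14.94·0.002100 + 37.46·0.04930 = 8.811 pbw
Glass = total batch minus LOI = 87.64 − 8.811 = 78.83 pbw (the oxide masses sum to this)
each oxide over glass, ×100, is wt %

Glass mass = 78.83 pbw (batch 87.64 − LOI 8.811).
Composition: SiO2 49.04%, SrO 20.48%, MgO 14.99%, Al2O3 15.48%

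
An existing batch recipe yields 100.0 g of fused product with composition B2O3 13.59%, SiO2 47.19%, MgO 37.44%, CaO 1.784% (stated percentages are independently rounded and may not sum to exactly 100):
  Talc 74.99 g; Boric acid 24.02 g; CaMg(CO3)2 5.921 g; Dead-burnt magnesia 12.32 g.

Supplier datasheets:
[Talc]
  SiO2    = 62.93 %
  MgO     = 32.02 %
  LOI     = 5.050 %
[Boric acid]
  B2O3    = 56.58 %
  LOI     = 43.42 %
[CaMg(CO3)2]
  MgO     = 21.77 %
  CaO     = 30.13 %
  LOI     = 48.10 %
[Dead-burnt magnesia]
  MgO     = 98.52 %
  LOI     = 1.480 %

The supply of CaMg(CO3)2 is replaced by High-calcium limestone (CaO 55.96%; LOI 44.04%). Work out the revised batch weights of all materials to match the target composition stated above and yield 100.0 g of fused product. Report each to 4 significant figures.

Revised batch per 100.0 g fused product:
  Talc: 74.99 g
  Boric acid: 24.02 g
  High-calcium limestone: 3.188 g
  Dead-burnt magnesia: 13.63 g
Total batch = 115.8 g; LOI loss = 15.82 g

All internal work keeps exact precision at all times — mid-chain values appear rounded to 4 significant figures on the page; each reported number is rounded exactly once; all derived quantities, including glass mass, totals, the yield, four oxide percentages, LOI, are carried from the batch weights for 100.0 g of glass at full precision as they appear in either problem or answer.
Oxide-by-oxide targets in 100.0 g fused product:
  B2O3: 13.59% × 100.0 = 13.59 g
  SiO2: 47.19% × 100.0 = 47.19 g
  MgO: 37.44% × 100.0 = 37.44 g
  CaO: 1.784% × 100.0 = 1.784 g
Checking each oxide sum applying the batch weights above, against the basis in use (oxide sums agree with the targets modulo rounding of the values):
  B2O3: 24.02·0.5658 = 13.59 g (target 13.59 g)
  SiO2: 74.99·0.6293 = 47.19 g (target 47.19 g)
  MgO: 74.99·0.3202 + 13.63·0.9852 = 37.44 g (target 37.44 g)
  CaO: 3.188·0.5596 = 1.784 g (target 1.784 g)
Mass balance on the glass: total charge less LOI = 100.0 g (the Σ of target masses is 100.0 g; the stated basis being 100.0 g — a pure rounding effect).
Batch total: Σ batch = 115.8 g; Σ batch·LOI gives LOI loss = 15.82 g; yield: glass divided by total = 86.34%.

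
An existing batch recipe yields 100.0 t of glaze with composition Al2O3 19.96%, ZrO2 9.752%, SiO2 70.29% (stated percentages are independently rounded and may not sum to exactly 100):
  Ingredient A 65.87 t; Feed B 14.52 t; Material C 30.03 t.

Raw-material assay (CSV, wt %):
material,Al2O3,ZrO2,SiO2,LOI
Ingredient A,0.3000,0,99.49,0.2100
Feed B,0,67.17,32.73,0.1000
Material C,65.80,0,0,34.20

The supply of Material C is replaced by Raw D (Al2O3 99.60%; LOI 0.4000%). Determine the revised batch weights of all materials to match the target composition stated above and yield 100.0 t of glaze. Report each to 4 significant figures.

Revised batch per 100.0 t glaze:
  Ingredient A: 65.87 t
  Feed B: 14.52 t
  Raw D: 19.84 t
Total batch = 100.2 t; LOI loss = 0.2322 t

The working math keeps exact precision in every operation; intermediates are shown, rounded to four significant figures, when written out. Each reported number sees exactly one rounding; the derived quantities, which include the yield, glass mass, the totals, ignition loss, the three compositions, are carried at full float precision, precisely as stated by question or answer, using the weight values at 100.0 t of glass.
The oxide mass targets at 100.0 t glaze:
  Al2O3: 19.96% × 100.0 = 19.96 t
  ZrO2: 9.752% × 100.0 = 9.752 t
  SiO2: 70.29% × 100.0 = 70.29 t
Verifying the oxide balance working from each reported weight, under the basis named above (target by target, the sums agree up to rounding of the answer):
  Al2O3: 65.87·0.003000 + 19.84·0.9960 = 19.96 t (target 19.96 t)
  ZrO2: 14.52·0.6717 = 9.753 t (target 9.752 t)
  SiO2: 65.87·0.9949 + 14.52·0.3273 = 70.29 t (target 70.29 t)
Consistency of the glass mass: whole batch net of LOI = 100.0 t (targets for the oxides total 100.0 t; basis as stated: 100.0 t — any gap is answer rounding).
Total batch = Σ batch = 100.2 t; Σ batch·LOI gives LOI loss = 0.2322 t; yield: glass divided by total = 99.77%.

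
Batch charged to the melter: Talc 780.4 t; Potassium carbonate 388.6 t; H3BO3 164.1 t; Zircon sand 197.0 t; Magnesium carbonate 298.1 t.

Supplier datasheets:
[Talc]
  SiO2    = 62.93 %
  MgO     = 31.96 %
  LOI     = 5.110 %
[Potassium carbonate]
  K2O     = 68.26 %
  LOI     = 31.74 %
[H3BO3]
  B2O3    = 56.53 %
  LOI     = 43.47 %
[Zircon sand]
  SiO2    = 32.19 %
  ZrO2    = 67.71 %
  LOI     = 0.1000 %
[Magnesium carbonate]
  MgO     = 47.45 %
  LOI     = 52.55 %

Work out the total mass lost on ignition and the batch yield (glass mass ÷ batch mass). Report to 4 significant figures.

The whole derivation runs at full precision all the way through; working values are displayed with 4-significant-digit rounding at each printed step — a single rounding produces each reported result — the derived quantities (five oxide percentages, glass mass, LOI, totals, the yield) are rebuilt in exact precision starting from the weights on 1437 t of glass precisely as stated by the problem or the answer.
Ignition loss by material:
  Talc: 780.4 × 0.05110 = 39.88 t
  Potassium carbonate: 388.6 × 0.3174 = 123.3 t
  H3BO3: 164.1 × 0.4347 = 71.33 t
  Zircon sand: 197.0 × 0.001000 = 0.1970 t
  Magnesium carbonate: 298.1 × 0.5255 = 156.7 t
Total LOI = 391.4 t
Glass = batch − LOI = 1828 − 391.4 = 1437 t

LOI loss = 391.4 t; glass = 1437 t; yield = 78.59%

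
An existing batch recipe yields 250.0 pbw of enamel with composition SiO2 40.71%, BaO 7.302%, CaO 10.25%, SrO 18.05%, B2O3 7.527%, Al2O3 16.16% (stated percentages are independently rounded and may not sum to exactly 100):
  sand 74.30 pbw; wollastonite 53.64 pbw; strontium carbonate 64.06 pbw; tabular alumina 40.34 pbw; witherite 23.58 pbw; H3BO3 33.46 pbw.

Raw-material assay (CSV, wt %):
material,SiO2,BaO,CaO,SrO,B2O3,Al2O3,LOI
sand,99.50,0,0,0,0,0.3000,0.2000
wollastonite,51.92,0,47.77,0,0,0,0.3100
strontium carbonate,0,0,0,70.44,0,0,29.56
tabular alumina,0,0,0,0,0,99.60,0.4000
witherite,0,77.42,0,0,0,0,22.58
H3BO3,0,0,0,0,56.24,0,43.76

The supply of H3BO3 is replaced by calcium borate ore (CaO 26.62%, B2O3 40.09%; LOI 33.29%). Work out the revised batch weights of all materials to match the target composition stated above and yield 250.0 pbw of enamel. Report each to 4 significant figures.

Revised batch per 250.0 pbw enamel:
  sand: 87.94 pbw
  wollastonite: 27.49 pbw
  strontium carbonate: 64.06 pbw
  tabular alumina: 40.30 pbw
  witherite: 23.58 pbw
  calcium borate ore: 46.94 pbw
Total batch = 290.3 pbw; LOI loss = 40.31 pbw

Each numeric step holds exact precision all the way through. Values along the way are printed rounded to four significant figures alongside each step — each reported value receives exactly one rounding. All derived quantities (the six compositions, the totals, net glass mass, ignition loss, yield) are rebuilt from the weighed amounts on 250.0 pbw of glass in full precision as quoted within problem or answer.
Oxide mass targets, per 250.0 pbw enamel:
  SiO2: 40.71% × 250.0 = 101.8 pbw
  BaO: 7.302% × 250.0 = 18.26 pbw
  CaO: 10.25% × 250.0 = 25.62 pbw
  SrO: 18.05% × 250.0 = 45.12 pbw
  B2O3: 7.527% × 250.0 = 18.82 pbw
  Al2O3: 16.16% × 250.0 = 40.40 pbw
Balance tally, oxide-wise, given the weights on record, against the basis in use (each sum matches its target mass exact up to rounding of places):
  SiO2: 87.94·0.9950 + 27.49·0.5192 = 101.8 pbw (target 101.8 pbw)
  BaO: 23.58·0.7742 = 18.26 pbw (target 18.26 pbw)
  CaO: 27.49·0.4777 + 46.94·0.2662 = 25.63 pbw (target 25.62 pbw)
  SrO: 64.06·0.7044 = 45.12 pbw (target 45.12 pbw)
  B2O3: 46.94·0.4009 = 18.82 pbw (target 18.82 pbw)
  Al2O3: 87.94·0.003000 + 40.30·0.9960 = 40.40 pbw (target 40.40 pbw)
Glass-mass closure: Σ batch − LOI loss = 250.0 pbw (the targets, summed, come to 250.0 pbw; against the stated basis, 250.0 pbw — differing by rounding only).
Whole-batch sum: Σ batch = 290.3 pbw; loss to ignition Σ batch·LOI = 40.31 pbw; as yield: glass ÷ batch → 86.12%.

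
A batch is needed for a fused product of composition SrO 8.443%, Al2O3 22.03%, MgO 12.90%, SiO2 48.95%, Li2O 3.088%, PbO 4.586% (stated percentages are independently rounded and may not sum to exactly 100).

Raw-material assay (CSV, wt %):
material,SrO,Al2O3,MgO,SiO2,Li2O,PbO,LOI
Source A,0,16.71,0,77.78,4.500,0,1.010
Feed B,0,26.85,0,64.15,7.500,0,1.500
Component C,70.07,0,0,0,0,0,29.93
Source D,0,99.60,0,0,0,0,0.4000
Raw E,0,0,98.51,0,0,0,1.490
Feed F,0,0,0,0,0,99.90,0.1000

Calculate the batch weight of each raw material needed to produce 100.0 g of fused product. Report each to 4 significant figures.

The intermediate values are printed with 4-significant-digit rounding in the printout; all arithmetic maintains full precision at all times; each reported figure undergoes a single rounding — the derived quantities are rebuilt starting from the weights per 100.0 g of glass in full float precision (six oxide percentages, glass mass, the yield, ignition loss, totals) as given in the problem or answer text.
Oxide-by-oxide targets in 100.0 g fused product:
  SrO: 8.443% × 100.0 = 8.443 g
  Al2O3: 22.03% × 100.0 = 22.03 g
  MgO: 12.90% × 100.0 = 12.90 g
  SiO2: 48.95% × 100.0 = 48.95 g
  Li2O: 3.088% × 100.0 = 3.088 g
  PbO: 4.586% × 100.0 = 4.586 g
Balance tally, oxide-wise, applying the batch weights above, at the basis given (each sum matches its target mass within answer rounding):
  SrO: 12.05·0.7007 = 8.443 g (target 8.443 g)
  Al2O3: 57.36·0.1671 + 6.756·0.2685 + 10.67·0.9960 = 22.03 g (target 22.03 g)
  MgO: 13.10·0.9851 = 12.90 g (target 12.90 g)
  SiO2: 57.36·0.7778 + 6.756·0.6415 = 48.95 g (target 48.95 g)
  Li2O: 57.36·0.04500 + 6.756·0.07500 = 3.088 g (target 3.088 g)
  PbO: 4.591·0.9990 = 4.586 g (target 4.586 g)
Glass mass check: the batch minus its LOI: 100.0 g (oxide target masses add up to 100.0 g; versus the stated basis of 100.0 g — gaps are rounding artifacts).
Batch grand total — Σ batch = 104.5 g; ignition loss, Σ(batch × LOI) = 4.530 g; the yield ratio, glass ÷ batch: 95.67%.

Batch per 100.0 g fused product:
  Source A: 57.36 g
  Feed B: 6.756 g
  Component C: 12.05 g
  Source D: 10.67 g
  Raw E: 13.10 g
  Feed F: 4.591 g
Total batch = 104.5 g; LOI loss = 4.530 g; yield = 95.67%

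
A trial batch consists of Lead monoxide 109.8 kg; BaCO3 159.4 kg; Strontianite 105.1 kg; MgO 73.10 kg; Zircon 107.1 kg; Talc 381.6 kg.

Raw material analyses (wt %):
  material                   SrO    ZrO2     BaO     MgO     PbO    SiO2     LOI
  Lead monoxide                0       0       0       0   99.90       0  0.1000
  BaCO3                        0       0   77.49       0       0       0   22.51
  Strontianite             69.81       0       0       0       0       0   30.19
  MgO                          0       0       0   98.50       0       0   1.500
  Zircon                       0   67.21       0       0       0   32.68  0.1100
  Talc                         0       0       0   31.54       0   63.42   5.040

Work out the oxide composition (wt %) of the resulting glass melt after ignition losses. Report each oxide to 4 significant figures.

Glass mass = 847.9 kg (batch 936.1 − LOI 88.17).
Composition: SrO 8.653%, ZrO2 8.489%, BaO 14.57%, MgO 22.69%, PbO 12.94%, SiO2 32.67%

Each numeric step holds exact precision in every operation; mid-chain values are shown, rounded to 4 significant figures, between the steps — each reported number undergoes a single rounding — the derived quantities are carried at full precision (totals, the six compositions, ignition loss, yield, net glass mass) using the weight values on 847.9 kg of glass, as they appear in question or answer.
Delivered oxide masses:
  SrO: 105.1·0.6981 = 73.37 kg
  ZrO2: 107.1·0.6721 = 71.98 kg
  BaO: 159.4·0.7749 = 123.5 kg
  MgO: 73.10·0.9850 + 381.6·0.3154 = 192.4 kg
  PbO: 109.8·0.9990 = 109.7 kg
  SiO2: 107.1·0.3268 + 381.6·0.6342 = 277.0 kg
LOI: 109.8·0.001000 + 159.4·0.2251 + 105.1·0.3019 + 73.10·0.01500 + 107.1·0.001100 + 381.6·0.05040 = 88.17 kg
Glass mass = batch − LOI = 936.1 − 88.17 = 847.9 kg (equal to the oxide-mass sum)
oxide / glass × 100 gives the wt %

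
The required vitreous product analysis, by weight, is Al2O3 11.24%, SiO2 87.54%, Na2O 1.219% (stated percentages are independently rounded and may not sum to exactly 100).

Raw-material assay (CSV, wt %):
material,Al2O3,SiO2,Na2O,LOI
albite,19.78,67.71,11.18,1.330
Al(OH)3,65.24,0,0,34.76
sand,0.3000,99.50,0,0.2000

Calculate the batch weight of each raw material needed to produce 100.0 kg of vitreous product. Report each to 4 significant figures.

Values along the way are printed with 4-significant-figure rounding on the page — each numeric step runs at full precision at every stage; each reported figure includes exactly one rounding. Derived quantities (glass mass, the totals, ignition loss, three oxide percentages, the yield) are computed at exact precision from the batch weights at 100.0 kg of glass, as set out in problem or answer.
Target masses of each oxide per 100.0 kg vitreous product:
  Al2O3: 11.24% × 100.0 = 11.24 kg
  SiO2: 87.54% × 100.0 = 87.54 kg
  Na2O: 1.219% × 100.0 = 1.219 kg
Sums-versus-targets review on the weights just shown, relative to the basis at hand (summed amounts equal target values up to rounding of the answer):
  Al2O3: 10.90·0.1978 + 13.55·0.6524 + 80.56·0.003000 = 11.24 kg (target 11.24 kg)
  SiO2: 10.90·0.6771 + 80.56·0.9950 = 87.54 kg (target 87.54 kg)
  Na2O: 10.90·0.1118 = 1.219 kg (target 1.219 kg)
Consistency of the glass mass: whole batch net of LOI = 99.99 kg (oxide target masses add up to 100.0 kg; the stated basis being 100.0 kg — differing by rounding only).
Adding the batch up: Σ batch = 105.0 kg; Σ batch·LOI gives LOI loss = 5.016 kg; the yield ratio, glass ÷ batch: 95.22%.

Batch per 100.0 kg vitreous product:
  albite: 10.90 kg
  Al(OH)3: 13.55 kg
  sand: 80.56 kg
Total batch = 105.0 kg; LOI loss = 5.016 kg; yield = 95.22%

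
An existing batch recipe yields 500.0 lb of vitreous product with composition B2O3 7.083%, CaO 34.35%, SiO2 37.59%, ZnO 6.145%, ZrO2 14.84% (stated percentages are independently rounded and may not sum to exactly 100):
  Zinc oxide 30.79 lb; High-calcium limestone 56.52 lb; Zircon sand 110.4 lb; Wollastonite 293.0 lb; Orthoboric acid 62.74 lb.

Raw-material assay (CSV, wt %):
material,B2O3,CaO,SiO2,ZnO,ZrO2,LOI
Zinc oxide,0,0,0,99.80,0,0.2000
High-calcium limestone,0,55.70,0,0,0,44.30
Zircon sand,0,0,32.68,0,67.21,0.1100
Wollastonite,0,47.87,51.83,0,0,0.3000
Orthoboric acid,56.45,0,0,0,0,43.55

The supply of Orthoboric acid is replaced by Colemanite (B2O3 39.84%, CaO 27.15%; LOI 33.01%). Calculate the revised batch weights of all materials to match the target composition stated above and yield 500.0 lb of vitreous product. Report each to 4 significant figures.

Rounding to four significant figures governs each intermediate as printed; exact precision is maintained at every stage; every reported number is rounded once only — all derived quantities, including the yield, ignition loss, the five compositions, glass mass, the totals, are carried starting from the weights on 500.0 lb of glass in exact precision, as written in the problem or answer text.
The oxide mass targets at 500.0 lb vitreous product:
  B2O3: 7.083% × 500.0 = 35.42 lb
  CaO: 34.35% × 500.0 = 171.8 lb
  SiO2: 37.59% × 500.0 = 188.0 lb
  ZnO: 6.145% × 500.0 = 30.72 lb
  ZrO2: 14.84% × 500.0 = 74.20 lb
A balance pass over the oxides, using the reported weights, relative to the basis at hand (delivered sums recover each target net of answer rounding effects):
  B2O3: 88.89·0.3984 = 35.41 lb (target 35.42 lb)
  CaO: 13.19·0.5570 + 293.0·0.4787 + 88.89·0.2715 = 171.7 lb (target 171.8 lb)
  SiO2: 110.4·0.3268 + 293.0·0.5183 = 187.9 lb (target 188.0 lb)
  ZnO: 30.79·0.9980 = 30.73 lb (target 30.72 lb)
  ZrO2: 110.4·0.6721 = 74.20 lb (target 74.20 lb)
Mass balance on the glass: total charge less LOI = 500.0 lb (oxide target masses add up to 500.0 lb; the stated basis being 500.0 lb — gaps are rounding artifacts).
Whole-batch sum: Σ batch = 536.3 lb; ignition loss, Σ(batch × LOI) = 36.25 lb; yield: glass divided by total = 93.24%.

Revised batch per 500.0 lb vitreous product:
  Zinc oxide: 30.79 lb
  High-calcium limestone: 13.19 lb
  Zircon sand: 110.4 lb
  Wollastonite: 293.0 lb
  Colemanite: 88.89 lb
Total batch = 536.3 lb; LOI loss = 36.25 lb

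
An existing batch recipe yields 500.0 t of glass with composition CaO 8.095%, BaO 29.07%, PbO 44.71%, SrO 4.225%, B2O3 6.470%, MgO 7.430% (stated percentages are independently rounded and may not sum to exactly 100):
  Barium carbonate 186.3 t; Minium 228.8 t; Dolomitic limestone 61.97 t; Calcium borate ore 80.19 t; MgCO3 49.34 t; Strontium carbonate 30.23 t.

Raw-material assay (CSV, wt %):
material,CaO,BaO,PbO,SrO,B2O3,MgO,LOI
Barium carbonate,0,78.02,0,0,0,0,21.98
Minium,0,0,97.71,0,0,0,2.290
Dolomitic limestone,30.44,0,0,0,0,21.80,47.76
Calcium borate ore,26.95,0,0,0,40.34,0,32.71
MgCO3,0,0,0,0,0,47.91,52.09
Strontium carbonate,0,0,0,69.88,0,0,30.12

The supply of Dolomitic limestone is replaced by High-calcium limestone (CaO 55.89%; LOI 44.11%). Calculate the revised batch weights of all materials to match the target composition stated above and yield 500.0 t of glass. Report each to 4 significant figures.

Each numeric step carries exact precision through every step. Intermediates appear (rounded to four significant figures) at each printed step; exactly one rounding lands on each reported result. Derived quantities, which include the yield, net glass mass, ignition loss, the totals, the six compositions, are computed in full precision, as given in the problem or the answer, starting from the weights per 500.0 t of glass.
Target masses of each oxide per 500.0 t glass:
  CaO: 8.095% × 500.0 = 40.48 t
  BaO: 29.07% × 500.0 = 145.4 t
  PbO: 44.71% × 500.0 = 223.6 t
  SrO: 4.225% × 500.0 = 21.12 t
  B2O3: 6.470% × 500.0 = 32.35 t
  MgO: 7.430% × 500.0 = 37.15 t
Balance tally, oxide-wise, from the weights as reported, against the basis in use (oxide sums agree with the targets exact up to rounding of places):
  CaO: 33.75·0.5589 + 80.19·0.2695 = 40.47 t (target 40.48 t)
  BaO: 186.3·0.7802 = 145.4 t (target 145.4 t)
  PbO: 228.8·0.9771 = 223.6 t (target 223.6 t)
  SrO: 30.23·0.6988 = 21.12 t (target 21.12 t)
  B2O3: 80.19·0.4034 = 32.35 t (target 32.35 t)
  MgO: 77.54·0.4791 = 37.15 t (target 37.15 t)
Consistency of the glass mass: total batch − LOI = 500.0 t (oxide target masses add up to 500.0 t; the stated basis being 500.0 t — a pure rounding effect).
Summing the batch: Σ batch = 636.8 t; Σ batch·LOI gives LOI loss = 136.8 t; glass ÷ batch gives a yield of 78.52%.

Revised batch per 500.0 t glass:
  Barium carbonate: 186.3 t
  Minium: 228.8 t
  High-calcium limestone: 33.75 t
  Calcium borate ore: 80.19 t
  MgCO3: 77.54 t
  Strontium carbonate: 30.23 t
Total batch = 636.8 t; LOI loss = 136.8 t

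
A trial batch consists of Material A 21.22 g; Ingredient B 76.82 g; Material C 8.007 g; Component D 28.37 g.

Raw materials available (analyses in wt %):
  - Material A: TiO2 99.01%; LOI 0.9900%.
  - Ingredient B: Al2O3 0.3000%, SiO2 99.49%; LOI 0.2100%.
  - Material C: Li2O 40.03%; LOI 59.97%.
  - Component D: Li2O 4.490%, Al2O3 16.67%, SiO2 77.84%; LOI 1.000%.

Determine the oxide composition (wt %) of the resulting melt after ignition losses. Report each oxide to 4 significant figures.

The intermediate values are displayed (rounded to 4 significant figures) within the worked lines — all internal work keeps full precision in every operation; every reported figure sees exactly one rounding — all derived quantities are recomputed at full float precision (LOI, four oxide percentages, net glass mass, the yield, totals) starting from the weights per 129.0 g of glass, precisely as stated by problem or answer.
Oxide-by-oxide delivered mass:
  Li2O: 8.007·0.4003 + 28.37·0.04490 = 4.479 g
  Al2O3: 76.82·0.003000 + 28.37·0.1667 = 4.960 g
  TiO2: 21.22·0.9901 = 21.01 g
  SiO2: 76.82·0.9949 + 28.37·0.7784 = 98.51 g
LOI: 21.22·0.009900 + 76.82·0.002100 + 8.007·0.5997 + 28.37·0.01000 = 5.457 g
Glass mass = batch − LOI = 134.4 − 5.457 = 129.0 g (equal to the oxide-mass sum)
percent share: oxide ÷ glass, ×100

Glass mass = 129.0 g (batch 134.4 − LOI 5.457).
Composition: Li2O 3.473%, Al2O3 3.846%, TiO2 16.29%, SiO2 76.39%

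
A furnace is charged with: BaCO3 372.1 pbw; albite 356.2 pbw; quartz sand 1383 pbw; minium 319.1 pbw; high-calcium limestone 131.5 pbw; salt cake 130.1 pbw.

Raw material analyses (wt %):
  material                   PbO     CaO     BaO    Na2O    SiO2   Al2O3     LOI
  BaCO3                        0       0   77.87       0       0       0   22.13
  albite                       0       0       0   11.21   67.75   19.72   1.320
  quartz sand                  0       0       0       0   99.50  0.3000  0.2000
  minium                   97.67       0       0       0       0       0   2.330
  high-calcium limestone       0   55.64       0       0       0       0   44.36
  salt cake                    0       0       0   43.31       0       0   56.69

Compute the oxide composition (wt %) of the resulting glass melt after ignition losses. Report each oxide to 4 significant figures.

Working values appear, rounded to four significant digits, as written; the working math maintains exact precision from start to finish; a single rounding completes each reported figure; all derived quantities are recomputed at full precision (the six compositions, glass mass, yield, LOI, totals) from the weighed amounts at 2463 pbw of glass as they appear in either problem or answer.
What the batch supplies per oxide:
  PbO: 319.1·0.9767 = 311.7 pbw
  CaO: 131.5·0.5564 = 73.17 pbw
  BaO: 372.1·0.7787 = 289.8 pbw
  Na2O: 356.2·0.1121 + 130.1·0.4331 = 96.28 pbw
  SiO2: 356.2·0.6775 + 1383·0.9950 = 1617 pbw
  Al2O3: 356.2·0.1972 + 1383·0.003000 = 74.39 pbw
LOI: 372.1·0.2213 + 356.2·0.01320 + 1383·0.002000 + 319.1·0.02330 + 131.5·0.4436 + 130.1·0.5669 = 229.3 pbw
Glass mass = batch − LOI = 2692 − 229.3 = 2463 pbw (the oxide masses sum to this)
oxide / glass × 100 gives the wt %

Glass mass = 2463 pbw (batch 2692 − LOI 229.3).
Composition: PbO 12.66%, CaO 2.971%, BaO 11.77%, Na2O 3.909%, SiO2 65.68%, Al2O3 3.021%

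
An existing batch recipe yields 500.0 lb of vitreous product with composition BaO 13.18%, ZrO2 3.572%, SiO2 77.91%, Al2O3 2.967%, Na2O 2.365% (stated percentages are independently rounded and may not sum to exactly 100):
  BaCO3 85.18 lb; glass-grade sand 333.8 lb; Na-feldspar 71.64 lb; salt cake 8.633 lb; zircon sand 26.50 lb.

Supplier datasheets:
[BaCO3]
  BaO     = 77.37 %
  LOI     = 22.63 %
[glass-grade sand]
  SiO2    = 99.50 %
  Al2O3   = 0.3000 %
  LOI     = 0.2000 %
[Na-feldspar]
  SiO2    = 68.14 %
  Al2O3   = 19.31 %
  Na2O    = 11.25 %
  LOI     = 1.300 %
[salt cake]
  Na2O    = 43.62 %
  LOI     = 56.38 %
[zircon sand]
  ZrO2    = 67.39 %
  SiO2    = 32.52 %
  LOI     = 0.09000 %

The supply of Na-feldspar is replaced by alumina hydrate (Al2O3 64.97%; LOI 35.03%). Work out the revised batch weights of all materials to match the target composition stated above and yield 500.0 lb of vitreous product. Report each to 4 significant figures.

The intermediate values are printed rounded to 4 significant figures in the printout — every computation keeps full precision through the solve. Each reported value undergoes a single rounding. The derived quantities, including five oxide percentages, ignition loss, yield, totals, net glass mass, are recomputed from the batch weights at 500.0 lb of glass in exact precision as they appear in the question or the answer.
Oxide mass targets, per 500.0 lb vitreous product:
  BaO: 13.18% × 500.0 = 65.90 lb
  ZrO2: 3.572% × 500.0 = 17.86 lb
  SiO2: 77.91% × 500.0 = 389.6 lb
  Al2O3: 2.967% × 500.0 = 14.84 lb
  Na2O: 2.365% × 500.0 = 11.82 lb
Balance tally, oxide-wise, using the reported weights, for the quoted basis mass (every target is met by its sum inside rounding margins):
  BaO: 85.18·0.7737 = 65.90 lb (target 65.90 lb)
  ZrO2: 26.50·0.6739 = 17.86 lb (target 17.86 lb)
  SiO2: 382.8·0.9950 + 26.50·0.3252 = 389.5 lb (target 389.6 lb)
  Al2O3: 382.8·0.003000 + 21.07·0.6497 = 14.84 lb (target 14.84 lb)
  Na2O: 27.11·0.4362 = 11.83 lb (target 11.82 lb)
Glass-mass closure: batch total minus LOI = 499.9 lb (oxide target masses add up to 500.0 lb; the stated basis being 500.0 lb — gaps are rounding artifacts).
Summing the batch: Σ batch = 542.7 lb; LOI removed, Σ of batch·LOI: 42.73 lb; glass ÷ batch gives a yield of 92.13%.

Revised batch per 500.0 lb vitreous product:
  BaCO3: 85.18 lb
  glass-grade sand: 382.8 lb
  alumina hydrate: 21.07 lb
  salt cake: 27.11 lb
  zircon sand: 26.50 lb
Total batch = 542.7 lb; LOI loss = 42.73 lb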